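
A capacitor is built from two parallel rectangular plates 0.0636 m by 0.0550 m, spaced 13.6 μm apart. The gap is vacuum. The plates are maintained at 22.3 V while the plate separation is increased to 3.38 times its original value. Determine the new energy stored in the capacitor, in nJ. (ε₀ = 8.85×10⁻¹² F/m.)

167 nJ

A = 0.0636 × 0.0550 m² = 3.50×10⁻³ m².
Initially C₁ = ε₀A/d = 8.85×10⁻¹² × 3.50×10⁻³ / 1.36×10⁻⁵ = 2.28×10⁻⁹ F.
U₁ = 5.66×10⁻⁷ J.
Battery connected ⇒ V is held fixed. C₂ = 0.296 C₁ and U = ½CV², so U₂/U₁ = C₂/C₁ = 0.296.
U₂ = 0.296 × 5.66×10⁻⁷ = 1.67×10⁻⁷ J.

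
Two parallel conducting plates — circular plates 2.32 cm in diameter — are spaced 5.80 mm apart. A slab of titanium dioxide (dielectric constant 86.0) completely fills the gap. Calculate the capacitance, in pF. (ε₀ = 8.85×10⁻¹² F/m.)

55.5 pF

A = π(2.32/2 cm)² = 4.23×10⁻⁴ m².
C = κε₀A/d = 86.0 × 8.85×10⁻¹² × 4.23×10⁻⁴ / 5.80×10⁻³ = 5.55×10⁻¹¹ F.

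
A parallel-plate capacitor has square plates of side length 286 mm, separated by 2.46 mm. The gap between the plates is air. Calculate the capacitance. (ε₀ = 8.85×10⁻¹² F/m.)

A = (286 mm)² = 8.18×10⁻² m².
C = ε₀A/d = 8.85×10⁻¹² × 8.18×10⁻² / 2.46×10⁻³ = 2.94×10⁻¹⁰ F.

294 pF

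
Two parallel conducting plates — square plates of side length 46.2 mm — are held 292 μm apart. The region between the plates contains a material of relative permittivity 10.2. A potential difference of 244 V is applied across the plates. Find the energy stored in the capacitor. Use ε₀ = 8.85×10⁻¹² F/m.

A = (46.2 mm)² = 2.13×10⁻³ m².
C = κε₀A/d = 10.2 × 8.85×10⁻¹² × 2.13×10⁻³ / 2.92×10⁻⁴ = 6.60×10⁻¹⁰ F.
U = ½CV² = ½ × 6.60×10⁻¹⁰ × (244)² = 1.96×10⁻⁵ J.

U ≈ 19.6 μJ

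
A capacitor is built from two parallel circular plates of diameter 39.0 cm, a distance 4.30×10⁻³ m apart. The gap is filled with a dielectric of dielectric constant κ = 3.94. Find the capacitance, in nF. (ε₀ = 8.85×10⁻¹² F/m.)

A = π(39.0/2 cm)² = 0.119 m².
C = κε₀A/d = 3.94 × 8.85×10⁻¹² × 0.119 / 4.30×10⁻³ = 9.69×10⁻¹⁰ F.

C ≈ 0.969 nF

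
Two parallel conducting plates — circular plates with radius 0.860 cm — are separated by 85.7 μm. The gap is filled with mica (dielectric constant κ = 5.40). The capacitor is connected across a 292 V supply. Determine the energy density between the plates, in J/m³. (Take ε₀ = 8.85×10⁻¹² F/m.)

277 J/m³

E = V/d = 292 / 8.57×10⁻⁵ = 3.41×10⁶ V/m.
u = ½κε₀E² = ½ × 5.40 × 8.85×10⁻¹² × (3.41×10⁶)² = 2.77×10² J/m³.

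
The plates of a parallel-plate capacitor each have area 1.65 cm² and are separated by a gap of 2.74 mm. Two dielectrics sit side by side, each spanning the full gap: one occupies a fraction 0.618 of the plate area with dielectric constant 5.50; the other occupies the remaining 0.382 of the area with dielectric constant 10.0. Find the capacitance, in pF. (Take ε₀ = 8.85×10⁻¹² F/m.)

A = 1.65 cm² = 1.65×10⁻⁴ m².
Side-by-side slabs ⇒ two capacitors in parallel, each spanning the full gap.
C₁ = κ₁ε₀A₁/d = 5.50 × 8.85×10⁻¹² × 1.02×10⁻⁴ / 2.74×10⁻³ = 1.81×10⁻¹² F.
C₂ = κ₂ε₀A₂/d = 10.0 × 8.85×10⁻¹² × 6.30×10⁻⁵ / 2.74×10⁻³ = 2.04×10⁻¹² F.
C = C₁ + C₂ = 3.85×10⁻¹² F.

3.85 pF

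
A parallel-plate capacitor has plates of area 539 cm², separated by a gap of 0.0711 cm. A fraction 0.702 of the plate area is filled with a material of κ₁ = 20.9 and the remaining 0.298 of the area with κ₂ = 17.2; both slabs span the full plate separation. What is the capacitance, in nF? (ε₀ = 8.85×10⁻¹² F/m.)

A = 539 cm² = 5.39×10⁻² m².
Side-by-side slabs ⇒ two capacitors in parallel, each spanning the full gap.
C₁ = κ₁ε₀A₁/d = 20.9 × 8.85×10⁻¹² × 3.78×10⁻² / 7.11×10⁻⁴ = 9.84×10⁻⁹ F.
C₂ = κ₂ε₀A₂/d = 17.2 × 8.85×10⁻¹² × 1.61×10⁻² / 7.11×10⁻⁴ = 3.44×10⁻⁹ F.
C = C₁ + C₂ = 1.33×10⁻⁸ F.

13.3 nF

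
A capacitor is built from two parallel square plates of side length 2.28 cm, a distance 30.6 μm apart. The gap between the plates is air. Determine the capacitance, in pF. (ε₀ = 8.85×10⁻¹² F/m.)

150 pF

A = (2.28 cm)² = 5.20×10⁻⁴ m².
C = ε₀A/d = 8.85×10⁻¹² × 5.20×10⁻⁴ / 3.06×10⁻⁵ = 1.50×10⁻¹⁰ F.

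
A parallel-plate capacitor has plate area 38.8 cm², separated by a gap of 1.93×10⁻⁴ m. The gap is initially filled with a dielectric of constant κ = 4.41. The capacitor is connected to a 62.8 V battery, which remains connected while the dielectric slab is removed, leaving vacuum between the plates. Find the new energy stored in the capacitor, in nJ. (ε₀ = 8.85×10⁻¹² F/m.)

A = 38.8 cm² = 3.88×10⁻³ m².
Initially C₁ = κε₀A/d = 4.41 × 8.85×10⁻¹² × 3.88×10⁻³ / 1.93×10⁻⁴ = 7.85×10⁻¹⁰ F.
U₁ = 1.55×10⁻⁶ J.
Battery connected ⇒ V is held fixed. C₂ = 0.227 C₁ and U = ½CV², so U₂/U₁ = C₂/C₁ = 0.227.
U₂ = 0.227 × 1.55×10⁻⁶ = 3.51×10⁻⁷ J.

U ≈ 351 nJ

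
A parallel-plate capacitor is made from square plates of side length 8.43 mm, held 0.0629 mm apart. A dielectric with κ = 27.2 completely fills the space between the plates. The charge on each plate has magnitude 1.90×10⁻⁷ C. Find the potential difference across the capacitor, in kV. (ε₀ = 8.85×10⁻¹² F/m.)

A = (8.43 mm)² = 7.11×10⁻⁵ m².
C = κε₀A/d = 27.2 × 8.85×10⁻¹² × 7.11×10⁻⁵ / 6.29×10⁻⁵ = 2.72×10⁻¹⁰ F.
V = Q/C = 1.90×10⁻⁷ / 2.72×10⁻¹⁰ = 6.99×10² V.

0.699 kV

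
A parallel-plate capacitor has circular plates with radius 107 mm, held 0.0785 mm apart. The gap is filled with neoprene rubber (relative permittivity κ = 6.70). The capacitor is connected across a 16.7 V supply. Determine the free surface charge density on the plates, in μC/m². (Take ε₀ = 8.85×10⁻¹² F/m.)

12.6 μC/m²

A = π(107 mm)² = 3.60×10⁻² m².
C = κε₀A/d = 6.70 × 8.85×10⁻¹² × 3.60×10⁻² / 7.85×10⁻⁵ = 2.72×10⁻⁸ F.
σ = Q/A = CV/A = 2.72×10⁻⁸ × 16.7 / 3.60×10⁻² = 1.26×10⁻⁵ C/m².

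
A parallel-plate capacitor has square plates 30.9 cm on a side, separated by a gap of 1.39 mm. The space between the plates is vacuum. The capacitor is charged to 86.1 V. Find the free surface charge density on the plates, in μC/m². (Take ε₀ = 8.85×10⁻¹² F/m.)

0.548 μC/m²

A = (30.9 cm)² = 9.55×10⁻² m².
C = ε₀A/d = 8.85×10⁻¹² × 9.55×10⁻² / 1.39×10⁻³ = 6.08×10⁻¹⁰ F.
σ = Q/A = CV/A = 6.08×10⁻¹⁰ × 86.1 / 9.55×10⁻² = 5.48×10⁻⁷ C/m².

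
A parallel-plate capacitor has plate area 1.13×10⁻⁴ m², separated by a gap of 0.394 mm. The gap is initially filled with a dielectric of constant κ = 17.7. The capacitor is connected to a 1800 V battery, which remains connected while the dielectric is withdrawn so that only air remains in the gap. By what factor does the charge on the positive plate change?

Battery connected ⇒ V is held fixed.
C₂ = 0.0565 C₁ and Q = CV, so Q₂/Q₁ = C₂/C₁ = 0.0565.

0.0565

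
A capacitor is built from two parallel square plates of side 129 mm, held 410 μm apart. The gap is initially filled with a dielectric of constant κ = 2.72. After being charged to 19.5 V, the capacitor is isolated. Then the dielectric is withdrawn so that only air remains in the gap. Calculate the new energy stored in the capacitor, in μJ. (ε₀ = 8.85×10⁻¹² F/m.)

A = (129 mm)² = 1.66×10⁻² m².
Initially C₁ = κε₀A/d = 2.72 × 8.85×10⁻¹² × 1.66×10⁻² / 4.10×10⁻⁴ = 9.77×10⁻¹⁰ F.
U₁ = 1.86×10⁻⁷ J.
Isolated ⇒ Q is held fixed. C₂ = 0.368 C₁ and U = Q²/(2C), so U₂/U₁ = C₁/C₂ = 2.72.
U₂ = 2.72 × 1.86×10⁻⁷ = 5.05×10⁻⁷ J.

0.505 μJ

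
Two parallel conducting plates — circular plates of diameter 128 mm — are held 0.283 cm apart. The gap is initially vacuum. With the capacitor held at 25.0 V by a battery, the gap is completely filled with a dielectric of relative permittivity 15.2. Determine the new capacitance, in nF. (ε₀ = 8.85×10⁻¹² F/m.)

A = π(128/2 mm)² = 1.29×10⁻² m².
Initially C₁ = ε₀A/d = 8.85×10⁻¹² × 1.29×10⁻² / 2.83×10⁻³ = 4.02×10⁻¹¹ F.
C = κε₀A/d scales with κ, so C₂/C₁ = κ = 15.2.
C₂ = 15.2 × 4.02×10⁻¹¹ = 6.12×10⁻¹⁰ F.

C ≈ 0.612 nF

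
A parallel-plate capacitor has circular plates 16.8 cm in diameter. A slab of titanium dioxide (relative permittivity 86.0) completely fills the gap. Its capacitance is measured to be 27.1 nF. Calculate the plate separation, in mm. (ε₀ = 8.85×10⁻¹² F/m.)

A = π(16.8/2 cm)² = 2.22×10⁻² m².
d = κε₀A/C = 86.0 × 8.85×10⁻¹² × 2.22×10⁻² / 2.71×10⁻⁸ = 6.23×10⁻⁴ m.

0.623 mm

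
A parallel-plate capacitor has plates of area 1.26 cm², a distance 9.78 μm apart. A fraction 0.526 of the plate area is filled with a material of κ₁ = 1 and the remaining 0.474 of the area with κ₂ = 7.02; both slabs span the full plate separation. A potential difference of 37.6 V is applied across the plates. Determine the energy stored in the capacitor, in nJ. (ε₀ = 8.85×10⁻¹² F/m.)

U ≈ 311 nJ

A = 1.26 cm² = 1.26×10⁻⁴ m².
Side-by-side slabs ⇒ two capacitors in parallel, each spanning the full gap.
C₁ = κ₁ε₀A₁/d = 1.00 × 8.85×10⁻¹² × 6.63×10⁻⁵ / 9.78×10⁻⁶ = 6.00×10⁻¹¹ F.
C₂ = κ₂ε₀A₂/d = 7.02 × 8.85×10⁻¹² × 5.97×10⁻⁵ / 9.78×10⁻⁶ = 3.79×10⁻¹⁰ F.
C = C₁ + C₂ = 4.39×10⁻¹⁰ F.
U = ½CV² = ½ × 4.39×10⁻¹⁰ × (37.6)² = 3.11×10⁻⁷ J.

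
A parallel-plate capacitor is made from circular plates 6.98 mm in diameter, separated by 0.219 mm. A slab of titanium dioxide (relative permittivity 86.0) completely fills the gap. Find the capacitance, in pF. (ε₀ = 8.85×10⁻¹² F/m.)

C ≈ 133 pF

A = π(6.98/2 mm)² = 3.83×10⁻⁵ m².
C = κε₀A/d = 86.0 × 8.85×10⁻¹² × 3.83×10⁻⁵ / 2.19×10⁻⁴ = 1.33×10⁻¹⁰ F.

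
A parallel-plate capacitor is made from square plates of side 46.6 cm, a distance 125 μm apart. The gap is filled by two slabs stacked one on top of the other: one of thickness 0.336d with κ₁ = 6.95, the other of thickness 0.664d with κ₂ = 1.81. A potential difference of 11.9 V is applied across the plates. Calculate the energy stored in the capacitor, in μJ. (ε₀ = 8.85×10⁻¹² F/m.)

A = (46.6 cm)² = 0.217 m².
Stacked slabs ⇒ two capacitors in series, each with the full plate area.
C₁ = κ₁ε₀A/d₁ = 6.95 × 8.85×10⁻¹² × 0.217 / 4.20×10⁻⁵ = 3.18×10⁻⁷ F.
C₂ = κ₂ε₀A/d₂ = 1.81 × 8.85×10⁻¹² × 0.217 / 8.30×10⁻⁵ = 4.19×10⁻⁸ F.
C = (1/C₁ + 1/C₂)⁻¹ = 3.70×10⁻⁸ F.
U = ½CV² = ½ × 3.70×10⁻⁸ × (11.9)² = 2.62×10⁻⁶ J.

2.62 μJ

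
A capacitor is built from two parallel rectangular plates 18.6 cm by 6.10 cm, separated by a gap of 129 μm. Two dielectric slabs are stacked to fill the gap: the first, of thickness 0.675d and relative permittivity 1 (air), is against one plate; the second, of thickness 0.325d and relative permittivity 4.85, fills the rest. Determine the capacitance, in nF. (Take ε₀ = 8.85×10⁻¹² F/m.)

A = 18.6 × 6.10 cm² = 1.13×10⁻² m².
Stacked slabs ⇒ two capacitors in series, each with the full plate area.
C₁ = κ₁ε₀A/d₁ = 1.00 × 8.85×10⁻¹² × 1.13×10⁻² / 8.71×10⁻⁵ = 1.15×10⁻⁹ F.
C₂ = κ₂ε₀A/d₂ = 4.85 × 8.85×10⁻¹² × 1.13×10⁻² / 4.19×10⁻⁵ = 1.16×10⁻⁸ F.
C = (1/C₁ + 1/C₂)⁻¹ = 1.05×10⁻⁹ F.

1.05 nF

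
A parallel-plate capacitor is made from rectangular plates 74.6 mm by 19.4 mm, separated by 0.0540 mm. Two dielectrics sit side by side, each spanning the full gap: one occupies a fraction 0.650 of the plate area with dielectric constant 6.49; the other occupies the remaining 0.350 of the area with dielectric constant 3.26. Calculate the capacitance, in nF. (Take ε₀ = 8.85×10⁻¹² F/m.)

A = 74.6 × 19.4 mm² = 1.45×10⁻³ m².
Side-by-side slabs ⇒ two capacitors in parallel, each spanning the full gap.
C₁ = κ₁ε₀A₁/d = 6.49 × 8.85×10⁻¹² × 9.41×10⁻⁴ / 5.40×10⁻⁵ = 1.00×10⁻⁹ F.
C₂ = κ₂ε₀A₂/d = 3.26 × 8.85×10⁻¹² × 5.07×10⁻⁴ / 5.40×10⁻⁵ = 2.71×10⁻¹⁰ F.
C = C₁ + C₂ = 1.27×10⁻⁹ F.

C ≈ 1.27 nF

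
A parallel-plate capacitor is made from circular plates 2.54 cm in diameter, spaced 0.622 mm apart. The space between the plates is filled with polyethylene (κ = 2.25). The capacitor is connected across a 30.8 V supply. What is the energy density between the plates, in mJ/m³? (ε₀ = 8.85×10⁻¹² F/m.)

24.4 mJ/m³

E = V/d = 30.8 / 6.22×10⁻⁴ = 4.95×10⁴ V/m.
u = ½κε₀E² = ½ × 2.25 × 8.85×10⁻¹² × (4.95×10⁴)² = 2.44×10⁻² J/m³.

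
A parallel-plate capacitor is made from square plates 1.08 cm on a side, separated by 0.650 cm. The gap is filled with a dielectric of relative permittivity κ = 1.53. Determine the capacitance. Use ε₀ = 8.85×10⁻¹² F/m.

2.43×10⁻¹³ F

A = (1.08 cm)² = 1.17×10⁻⁴ m².
C = κε₀A/d = 1.53 × 8.85×10⁻¹² × 1.17×10⁻⁴ / 6.50×10⁻³ = 2.43×10⁻¹³ F.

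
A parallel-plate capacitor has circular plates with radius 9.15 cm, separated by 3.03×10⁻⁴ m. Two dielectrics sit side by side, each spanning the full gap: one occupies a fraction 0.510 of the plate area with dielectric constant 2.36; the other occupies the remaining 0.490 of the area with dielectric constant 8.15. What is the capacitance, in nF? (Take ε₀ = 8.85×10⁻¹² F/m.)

C ≈ 3.99 nF

A = π(9.15 cm)² = 2.63×10⁻² m².
Side-by-side slabs ⇒ two capacitors in parallel, each spanning the full gap.
C₁ = κ₁ε₀A₁/d = 2.36 × 8.85×10⁻¹² × 1.34×10⁻² / 3.03×10⁻⁴ = 9.25×10⁻¹⁰ F.
C₂ = κ₂ε₀A₂/d = 8.15 × 8.85×10⁻¹² × 1.29×10⁻² / 3.03×10⁻⁴ = 3.07×10⁻⁹ F.
C = C₁ + C₂ = 3.99×10⁻⁹ F.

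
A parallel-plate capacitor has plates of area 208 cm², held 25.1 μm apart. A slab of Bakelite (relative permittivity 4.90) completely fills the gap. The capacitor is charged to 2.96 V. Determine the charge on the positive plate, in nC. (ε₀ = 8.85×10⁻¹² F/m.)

Q ≈ 106 nC

A = 208 cm² = 2.08×10⁻² m².
C = κε₀A/d = 4.90 × 8.85×10⁻¹² × 2.08×10⁻² / 2.51×10⁻⁵ = 3.59×10⁻⁸ F.
Q = CV = 3.59×10⁻⁸ × 2.96 = 1.06×10⁻⁷ C.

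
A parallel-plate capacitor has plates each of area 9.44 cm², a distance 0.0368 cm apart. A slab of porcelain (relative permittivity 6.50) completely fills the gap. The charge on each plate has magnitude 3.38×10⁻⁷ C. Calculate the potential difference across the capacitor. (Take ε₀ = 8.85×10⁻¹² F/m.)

A = 9.44 cm² = 9.44×10⁻⁴ m².
C = κε₀A/d = 6.50 × 8.85×10⁻¹² × 9.44×10⁻⁴ / 3.68×10⁻⁴ = 1.48×10⁻¹⁰ F.
V = Q/C = 3.38×10⁻⁷ / 1.48×10⁻¹⁰ = 2.29×10³ V.

V ≈ 2.29 kV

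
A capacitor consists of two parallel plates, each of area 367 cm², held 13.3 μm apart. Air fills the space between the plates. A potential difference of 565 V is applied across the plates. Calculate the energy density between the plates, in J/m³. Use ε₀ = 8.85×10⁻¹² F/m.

u ≈ 7986 J/m³

E = V/d = 565 / 1.33×10⁻⁵ = 4.25×10⁷ V/m.
u = ½ε₀E² = ½ × 8.85×10⁻¹² × (4.25×10⁷)² = 7.99×10³ J/m³.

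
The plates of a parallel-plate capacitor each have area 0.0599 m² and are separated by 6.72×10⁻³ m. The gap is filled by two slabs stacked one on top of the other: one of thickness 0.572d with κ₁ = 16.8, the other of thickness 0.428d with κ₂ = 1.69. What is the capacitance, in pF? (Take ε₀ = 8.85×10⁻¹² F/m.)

275 pF

Stacked slabs ⇒ two capacitors in series, each with the full plate area.
C₁ = κ₁ε₀A/d₁ = 16.8 × 8.85×10⁻¹² × 5.99×10⁻² / 3.84×10⁻³ = 2.32×10⁻⁹ F.
C₂ = κ₂ε₀A/d₂ = 1.69 × 8.85×10⁻¹² × 5.99×10⁻² / 2.88×10⁻³ = 3.11×10⁻¹⁰ F.
C = (1/C₁ + 1/C₂)⁻¹ = 2.75×10⁻¹⁰ F.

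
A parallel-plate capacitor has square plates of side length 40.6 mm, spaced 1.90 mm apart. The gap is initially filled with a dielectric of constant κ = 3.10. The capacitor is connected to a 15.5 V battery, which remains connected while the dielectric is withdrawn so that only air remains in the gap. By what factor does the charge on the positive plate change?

Q₂/Q₁ ≈ 0.323

Battery connected ⇒ V is held fixed.
C₂ = 0.323 C₁ and Q = CV, so Q₂/Q₁ = C₂/C₁ = 0.323.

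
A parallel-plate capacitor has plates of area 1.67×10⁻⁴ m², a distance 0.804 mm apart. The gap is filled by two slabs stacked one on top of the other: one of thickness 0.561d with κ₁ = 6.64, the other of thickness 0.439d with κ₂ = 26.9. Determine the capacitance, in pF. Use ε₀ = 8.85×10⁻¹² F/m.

18.2 pF

Stacked slabs ⇒ two capacitors in series, each with the full plate area.
C₁ = κ₁ε₀A/d₁ = 6.64 × 8.85×10⁻¹² × 1.67×10⁻⁴ / 4.51×10⁻⁴ = 2.18×10⁻¹¹ F.
C₂ = κ₂ε₀A/d₂ = 26.9 × 8.85×10⁻¹² × 1.67×10⁻⁴ / 3.53×10⁻⁴ = 1.13×10⁻¹⁰ F.
C = (1/C₁ + 1/C₂)⁻¹ = 1.82×10⁻¹¹ F.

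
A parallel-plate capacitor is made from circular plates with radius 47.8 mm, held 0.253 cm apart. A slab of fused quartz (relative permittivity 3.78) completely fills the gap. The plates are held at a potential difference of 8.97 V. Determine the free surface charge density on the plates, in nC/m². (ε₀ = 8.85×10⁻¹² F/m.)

A = π(47.8 mm)² = 7.18×10⁻³ m².
C = κε₀A/d = 3.78 × 8.85×10⁻¹² × 7.18×10⁻³ / 2.53×10⁻³ = 9.49×10⁻¹¹ F.
σ = Q/A = CV/A = 9.49×10⁻¹¹ × 8.97 / 7.18×10⁻³ = 1.19×10⁻⁷ C/m².

119 nC/m²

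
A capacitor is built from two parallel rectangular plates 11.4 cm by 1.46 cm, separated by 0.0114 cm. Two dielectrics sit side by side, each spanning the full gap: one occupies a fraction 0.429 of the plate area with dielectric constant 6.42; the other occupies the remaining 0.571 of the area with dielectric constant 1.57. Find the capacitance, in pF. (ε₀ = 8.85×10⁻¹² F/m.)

C ≈ 472 pF

A = 11.4 × 1.46 cm² = 1.66×10⁻³ m².
Side-by-side slabs ⇒ two capacitors in parallel, each spanning the full gap.
C₁ = κ₁ε₀A₁/d = 6.42 × 8.85×10⁻¹² × 7.14×10⁻⁴ / 1.14×10⁻⁴ = 3.56×10⁻¹⁰ F.
C₂ = κ₂ε₀A₂/d = 1.57 × 8.85×10⁻¹² × 9.50×10⁻⁴ / 1.14×10⁻⁴ = 1.16×10⁻¹⁰ F.
C = C₁ + C₂ = 4.72×10⁻¹⁰ F.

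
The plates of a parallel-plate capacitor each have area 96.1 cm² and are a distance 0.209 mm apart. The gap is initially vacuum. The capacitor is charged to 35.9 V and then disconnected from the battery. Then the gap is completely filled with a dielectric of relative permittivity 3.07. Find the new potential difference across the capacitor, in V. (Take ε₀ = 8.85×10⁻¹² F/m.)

V ≈ 11.7 V

A = 96.1 cm² = 9.61×10⁻³ m².
Initially C₁ = ε₀A/d = 8.85×10⁻¹² × 9.61×10⁻³ / 2.09×10⁻⁴ = 4.07×10⁻¹⁰ F.
V₁ = 35.9 V.
Isolated ⇒ Q is held fixed. C₂ = 3.07 C₁ and V = Q/C, so V₂/V₁ = C₁/C₂ = 0.326.
V₂ = 0.326 × 35.9 = 11.7 V.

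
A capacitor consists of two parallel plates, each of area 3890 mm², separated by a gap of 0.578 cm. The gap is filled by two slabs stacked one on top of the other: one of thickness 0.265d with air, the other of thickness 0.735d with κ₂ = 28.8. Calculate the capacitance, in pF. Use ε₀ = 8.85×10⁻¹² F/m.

C ≈ 20.5 pF

A = 3890 mm² = 3.89×10⁻³ m².
Stacked slabs ⇒ two capacitors in series, each with the full plate area.
C₁ = κ₁ε₀A/d₁ = 1.00 × 8.85×10⁻¹² × 3.89×10⁻³ / 1.53×10⁻³ = 2.25×10⁻¹¹ F.
C₂ = κ₂ε₀A/d₂ = 28.8 × 8.85×10⁻¹² × 3.89×10⁻³ / 4.25×10⁻³ = 2.33×10⁻¹⁰ F.
C = (1/C₁ + 1/C₂)⁻¹ = 2.05×10⁻¹¹ F.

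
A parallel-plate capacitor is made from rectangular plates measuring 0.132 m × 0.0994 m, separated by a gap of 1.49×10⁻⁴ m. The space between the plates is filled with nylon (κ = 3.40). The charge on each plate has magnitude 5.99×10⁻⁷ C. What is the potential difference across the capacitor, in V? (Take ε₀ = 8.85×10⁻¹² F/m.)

V ≈ 226 V

A = 0.132 × 0.0994 m² = 1.31×10⁻² m².
C = κε₀A/d = 3.40 × 8.85×10⁻¹² × 1.31×10⁻² / 1.49×10⁻⁴ = 2.65×10⁻⁹ F.
V = Q/C = 5.99×10⁻⁷ / 2.65×10⁻⁹ = 2.26×10² V.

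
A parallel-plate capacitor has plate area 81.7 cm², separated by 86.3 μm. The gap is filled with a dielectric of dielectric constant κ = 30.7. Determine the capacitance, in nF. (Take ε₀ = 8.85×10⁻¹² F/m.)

A = 81.7 cm² = 8.17×10⁻³ m².
C = κε₀A/d = 30.7 × 8.85×10⁻¹² × 8.17×10⁻³ / 8.63×10⁻⁵ = 2.57×10⁻⁸ F.

C ≈ 25.7 nF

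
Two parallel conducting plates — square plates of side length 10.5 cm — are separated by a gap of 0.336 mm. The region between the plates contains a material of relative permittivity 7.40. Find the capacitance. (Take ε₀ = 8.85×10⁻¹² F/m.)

A = (10.5 cm)² = 1.10×10⁻² m².
C = κε₀A/d = 7.40 × 8.85×10⁻¹² × 1.10×10⁻² / 3.36×10⁻⁴ = 2.15×10⁻⁹ F.

C ≈ 2.15 nF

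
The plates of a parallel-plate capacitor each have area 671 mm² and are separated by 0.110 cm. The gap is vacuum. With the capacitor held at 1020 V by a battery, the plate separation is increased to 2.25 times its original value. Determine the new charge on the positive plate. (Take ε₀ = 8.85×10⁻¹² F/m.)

Q ≈ 2.45 nC

A = 671 mm² = 6.71×10⁻⁴ m².
Initially C₁ = ε₀A/d = 8.85×10⁻¹² × 6.71×10⁻⁴ / 1.10×10⁻³ = 5.40×10⁻¹² F.
Q₁ = 5.51×10⁻⁹ C.
Battery connected ⇒ V is held fixed. C₂ = 0.444 C₁ and Q = CV, so Q₂/Q₁ = C₂/C₁ = 0.444.
Q₂ = 0.444 × 5.51×10⁻⁹ = 2.45×10⁻⁹ C.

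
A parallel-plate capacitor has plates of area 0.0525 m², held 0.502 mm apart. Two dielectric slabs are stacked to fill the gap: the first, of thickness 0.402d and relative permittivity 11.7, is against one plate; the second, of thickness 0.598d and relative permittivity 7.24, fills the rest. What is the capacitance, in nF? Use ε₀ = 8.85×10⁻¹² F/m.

Stacked slabs ⇒ two capacitors in series, each with the full plate area.
C₁ = κ₁ε₀A/d₁ = 11.7 × 8.85×10⁻¹² × 5.25×10⁻² / 2.02×10⁻⁴ = 2.69×10⁻⁸ F.
C₂ = κ₂ε₀A/d₂ = 7.24 × 8.85×10⁻¹² × 5.25×10⁻² / 3.00×10⁻⁴ = 1.12×10⁻⁸ F.
C = (1/C₁ + 1/C₂)⁻¹ = 7.91×10⁻⁹ F.

C ≈ 7.91 nF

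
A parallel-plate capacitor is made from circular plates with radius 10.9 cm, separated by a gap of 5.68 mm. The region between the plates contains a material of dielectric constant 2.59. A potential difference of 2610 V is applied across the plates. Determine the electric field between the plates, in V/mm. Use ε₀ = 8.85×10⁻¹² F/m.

E = V/d = 2610 / 5.68×10⁻³ = 4.60×10⁵ V/m.

460 V/mm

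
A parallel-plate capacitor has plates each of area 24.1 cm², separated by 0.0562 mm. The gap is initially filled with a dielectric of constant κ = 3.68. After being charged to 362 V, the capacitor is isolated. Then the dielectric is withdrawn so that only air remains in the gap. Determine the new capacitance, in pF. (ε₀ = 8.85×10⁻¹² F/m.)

C ≈ 380 pF

A = 24.1 cm² = 2.41×10⁻³ m².
Initially C₁ = κε₀A/d = 3.68 × 8.85×10⁻¹² × 2.41×10⁻³ / 5.62×10⁻⁵ = 1.40×10⁻⁹ F.
C = κε₀A/d scales with κ, so C₂/C₁ = 1/κ = 1/3.68 = 0.272.
C₂ = 0.272 × 1.40×10⁻⁹ = 3.80×10⁻¹⁰ F.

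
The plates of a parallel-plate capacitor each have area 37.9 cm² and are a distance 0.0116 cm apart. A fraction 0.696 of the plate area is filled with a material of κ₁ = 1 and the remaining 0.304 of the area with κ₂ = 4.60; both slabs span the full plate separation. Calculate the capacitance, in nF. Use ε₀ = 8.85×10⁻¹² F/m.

A = 37.9 cm² = 3.79×10⁻³ m².
Side-by-side slabs ⇒ two capacitors in parallel, each spanning the full gap.
C₁ = κ₁ε₀A₁/d = 1.00 × 8.85×10⁻¹² × 2.64×10⁻³ / 1.16×10⁻⁴ = 2.01×10⁻¹⁰ F.
C₂ = κ₂ε₀A₂/d = 4.60 × 8.85×10⁻¹² × 1.15×10⁻³ / 1.16×10⁻⁴ = 4.04×10⁻¹⁰ F.
C = C₁ + C₂ = 6.06×10⁻¹⁰ F.

C ≈ 0.606 nF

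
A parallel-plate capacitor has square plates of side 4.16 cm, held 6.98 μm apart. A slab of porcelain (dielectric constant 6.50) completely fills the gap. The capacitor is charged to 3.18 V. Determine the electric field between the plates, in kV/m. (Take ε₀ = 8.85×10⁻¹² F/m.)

E ≈ 456 kV/m

E = V/d = 3.18 / 6.98×10⁻⁶ = 4.56×10⁵ V/m.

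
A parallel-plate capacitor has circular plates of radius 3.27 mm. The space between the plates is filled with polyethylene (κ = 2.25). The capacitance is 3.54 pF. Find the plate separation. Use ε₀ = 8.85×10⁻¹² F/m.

d ≈ 189 μm

A = π(3.27 mm)² = 3.36×10⁻⁵ m².
d = κε₀A/C = 2.25 × 8.85×10⁻¹² × 3.36×10⁻⁵ / 3.54×10⁻¹² = 1.89×10⁻⁴ m.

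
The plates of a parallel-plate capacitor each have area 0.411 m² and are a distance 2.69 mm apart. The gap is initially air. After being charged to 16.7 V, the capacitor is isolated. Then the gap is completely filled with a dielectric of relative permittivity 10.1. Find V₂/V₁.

Isolated ⇒ Q is held fixed.
C₂ = 10.1 C₁ and V = Q/C, so V₂/V₁ = C₁/C₂ = 0.0990.

0.0990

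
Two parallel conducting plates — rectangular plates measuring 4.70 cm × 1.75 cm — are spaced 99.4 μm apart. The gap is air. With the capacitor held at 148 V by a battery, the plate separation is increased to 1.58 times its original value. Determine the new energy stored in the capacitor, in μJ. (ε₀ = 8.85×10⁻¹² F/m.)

U ≈ 0.508 μJ

A = 4.70 × 1.75 cm² = 8.23×10⁻⁴ m².
Initially C₁ = ε₀A/d = 8.85×10⁻¹² × 8.23×10⁻⁴ / 9.94×10⁻⁵ = 7.32×10⁻¹¹ F.
U₁ = 8.02×10⁻⁷ J.
Battery connected ⇒ V is held fixed. C₂ = 0.633 C₁ and U = ½CV², so U₂/U₁ = C₂/C₁ = 0.633.
U₂ = 0.633 × 8.02×10⁻⁷ = 5.08×10⁻⁷ J.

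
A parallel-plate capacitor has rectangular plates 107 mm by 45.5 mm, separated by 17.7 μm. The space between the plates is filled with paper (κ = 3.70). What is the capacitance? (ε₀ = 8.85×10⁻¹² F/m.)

A = 107 × 45.5 mm² = 4.87×10⁻³ m².
C = κε₀A/d = 3.70 × 8.85×10⁻¹² × 4.87×10⁻³ / 1.77×10⁻⁵ = 9.01×10⁻⁹ F.

C ≈ 9.01 nF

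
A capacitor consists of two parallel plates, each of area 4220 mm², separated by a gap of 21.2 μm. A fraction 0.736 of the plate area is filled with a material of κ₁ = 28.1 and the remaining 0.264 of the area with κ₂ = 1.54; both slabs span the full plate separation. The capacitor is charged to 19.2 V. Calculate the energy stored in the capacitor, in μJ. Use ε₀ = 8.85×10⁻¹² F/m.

A = 4220 mm² = 4.22×10⁻³ m².
Side-by-side slabs ⇒ two capacitors in parallel, each spanning the full gap.
C₁ = κ₁ε₀A₁/d = 28.1 × 8.85×10⁻¹² × 3.11×10⁻³ / 2.12×10⁻⁵ = 3.64×10⁻⁸ F.
C₂ = κ₂ε₀A₂/d = 1.54 × 8.85×10⁻¹² × 1.11×10⁻³ / 2.12×10⁻⁵ = 7.16×10⁻¹⁰ F.
C = C₁ + C₂ = 3.71×10⁻⁸ F.
U = ½CV² = ½ × 3.71×10⁻⁸ × (19.2)² = 6.85×10⁻⁶ J.

U ≈ 6.85 μJ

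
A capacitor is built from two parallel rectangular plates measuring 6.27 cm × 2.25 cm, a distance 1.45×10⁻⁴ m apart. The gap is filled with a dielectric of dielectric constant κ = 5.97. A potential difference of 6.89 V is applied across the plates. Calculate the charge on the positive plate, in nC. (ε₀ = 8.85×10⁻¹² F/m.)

A = 6.27 × 2.25 cm² = 1.41×10⁻³ m².
C = κε₀A/d = 5.97 × 8.85×10⁻¹² × 1.41×10⁻³ / 1.45×10⁻⁴ = 5.14×10⁻¹⁰ F.
Q = CV = 5.14×10⁻¹⁰ × 6.89 = 3.54×10⁻⁹ C.

Q ≈ 3.54 nC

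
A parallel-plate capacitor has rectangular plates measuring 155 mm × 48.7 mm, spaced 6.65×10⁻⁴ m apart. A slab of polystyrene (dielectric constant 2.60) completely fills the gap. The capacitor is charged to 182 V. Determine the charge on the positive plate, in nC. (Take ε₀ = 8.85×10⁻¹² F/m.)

A = 155 × 48.7 mm² = 7.55×10⁻³ m².
C = κε₀A/d = 2.60 × 8.85×10⁻¹² × 7.55×10⁻³ / 6.65×10⁻⁴ = 2.61×10⁻¹⁰ F.
Q = CV = 2.61×10⁻¹⁰ × 182 = 4.75×10⁻⁸ C.

47.5 nC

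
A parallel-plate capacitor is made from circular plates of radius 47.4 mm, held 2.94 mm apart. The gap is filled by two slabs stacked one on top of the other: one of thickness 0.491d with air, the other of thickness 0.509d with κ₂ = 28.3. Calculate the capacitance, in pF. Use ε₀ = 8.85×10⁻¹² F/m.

A = π(47.4 mm)² = 7.06×10⁻³ m².
Stacked slabs ⇒ two capacitors in series, each with the full plate area.
C₁ = κ₁ε₀A/d₁ = 1.00 × 8.85×10⁻¹² × 7.06×10⁻³ / 1.44×10⁻³ = 4.33×10⁻¹¹ F.
C₂ = κ₂ε₀A/d₂ = 28.3 × 8.85×10⁻¹² × 7.06×10⁻³ / 1.50×10⁻³ = 1.18×10⁻⁹ F.
C = (1/C₁ + 1/C₂)⁻¹ = 4.17×10⁻¹¹ F.

41.7 pF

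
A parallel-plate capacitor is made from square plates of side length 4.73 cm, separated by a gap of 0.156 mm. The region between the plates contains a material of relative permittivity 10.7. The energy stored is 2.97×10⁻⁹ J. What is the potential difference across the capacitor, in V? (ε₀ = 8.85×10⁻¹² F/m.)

V ≈ 2.09 V

A = (4.73 cm)² = 2.24×10⁻³ m².
C = κε₀A/d = 10.7 × 8.85×10⁻¹² × 2.24×10⁻³ / 1.56×10⁻⁴ = 1.36×10⁻⁹ F.
V = √(2U/C) = √(2 × 2.97×10⁻⁹ / 1.36×10⁻⁹) = 2.09 V.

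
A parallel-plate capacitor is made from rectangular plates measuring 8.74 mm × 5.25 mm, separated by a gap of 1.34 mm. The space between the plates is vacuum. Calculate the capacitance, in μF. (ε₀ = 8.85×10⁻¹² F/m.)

A = 8.74 × 5.25 mm² = 4.59×10⁻⁵ m².
C = ε₀A/d = 8.85×10⁻¹² × 4.59×10⁻⁵ / 1.34×10⁻³ = 3.03×10⁻¹³ F.

C ≈ 3.03×10⁻⁷ μF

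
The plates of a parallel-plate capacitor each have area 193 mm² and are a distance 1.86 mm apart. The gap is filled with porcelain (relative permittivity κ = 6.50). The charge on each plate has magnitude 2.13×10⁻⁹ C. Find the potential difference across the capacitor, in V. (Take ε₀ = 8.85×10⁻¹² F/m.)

A = 193 mm² = 1.93×10⁻⁴ m².
C = κε₀A/d = 6.50 × 8.85×10⁻¹² × 1.93×10⁻⁴ / 1.86×10⁻³ = 5.97×10⁻¹² F.
V = Q/C = 2.13×10⁻⁹ / 5.97×10⁻¹² = 3.57×10² V.

V ≈ 357 V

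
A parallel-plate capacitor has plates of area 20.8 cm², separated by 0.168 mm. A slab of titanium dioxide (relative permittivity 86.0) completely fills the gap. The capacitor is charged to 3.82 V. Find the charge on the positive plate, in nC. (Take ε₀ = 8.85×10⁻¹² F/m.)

A = 20.8 cm² = 2.08×10⁻³ m².
C = κε₀A/d = 86.0 × 8.85×10⁻¹² × 2.08×10⁻³ / 1.68×10⁻⁴ = 9.42×10⁻⁹ F.
Q = CV = 9.42×10⁻⁹ × 3.82 = 3.60×10⁻⁸ C.

36.0 nC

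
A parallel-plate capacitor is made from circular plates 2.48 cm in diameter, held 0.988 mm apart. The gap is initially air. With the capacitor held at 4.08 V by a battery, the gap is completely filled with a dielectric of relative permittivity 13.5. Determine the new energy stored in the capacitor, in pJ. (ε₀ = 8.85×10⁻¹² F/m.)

U ≈ 486 pJ

A = π(2.48/2 cm)² = 4.83×10⁻⁴ m².
Initially C₁ = ε₀A/d = 8.85×10⁻¹² × 4.83×10⁻⁴ / 9.88×10⁻⁴ = 4.33×10⁻¹² F.
U₁ = 3.60×10⁻¹¹ J.
Battery connected ⇒ V is held fixed. C₂ = 13.5 C₁ and U = ½CV², so U₂/U₁ = C₂/C₁ = 13.5.
U₂ = 13.5 × 3.60×10⁻¹¹ = 4.86×10⁻¹⁰ J.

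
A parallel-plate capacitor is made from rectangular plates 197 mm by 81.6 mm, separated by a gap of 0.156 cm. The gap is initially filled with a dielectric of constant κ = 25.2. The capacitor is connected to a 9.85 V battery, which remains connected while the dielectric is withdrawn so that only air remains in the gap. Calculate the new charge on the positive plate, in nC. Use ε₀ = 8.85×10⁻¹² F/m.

Q ≈ 0.898 nC

A = 197 × 81.6 mm² = 1.61×10⁻² m².
Initially C₁ = κε₀A/d = 25.2 × 8.85×10⁻¹² × 1.61×10⁻² / 1.56×10⁻³ = 2.30×10⁻⁹ F.
Q₁ = 2.26×10⁻⁸ C.
Battery connected ⇒ V is held fixed. C₂ = 0.0397 C₁ and Q = CV, so Q₂/Q₁ = C₂/C₁ = 0.0397.
Q₂ = 0.0397 × 2.26×10⁻⁸ = 8.98×10⁻¹⁰ C.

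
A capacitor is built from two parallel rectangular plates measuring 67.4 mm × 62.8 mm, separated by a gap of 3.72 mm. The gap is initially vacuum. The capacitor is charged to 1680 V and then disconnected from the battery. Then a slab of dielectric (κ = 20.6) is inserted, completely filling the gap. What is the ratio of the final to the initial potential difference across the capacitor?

Isolated ⇒ Q is held fixed.
C₂ = 20.6 C₁ and V = Q/C, so V₂/V₁ = C₁/C₂ = 0.0485.

0.0485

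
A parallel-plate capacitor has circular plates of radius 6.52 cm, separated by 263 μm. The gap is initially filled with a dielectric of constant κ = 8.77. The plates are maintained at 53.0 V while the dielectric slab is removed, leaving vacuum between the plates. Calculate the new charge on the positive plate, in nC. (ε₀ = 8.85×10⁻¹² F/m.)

A = π(6.52 cm)² = 1.34×10⁻² m².
Initially C₁ = κε₀A/d = 8.77 × 8.85×10⁻¹² × 1.34×10⁻² / 2.63×10⁻⁴ = 3.94×10⁻⁹ F.
Q₁ = 2.09×10⁻⁷ C.
Battery connected ⇒ V is held fixed. C₂ = 0.114 C₁ and Q = CV, so Q₂/Q₁ = C₂/C₁ = 0.114.
Q₂ = 0.114 × 2.09×10⁻⁷ = 2.38×10⁻⁸ C.

23.8 nC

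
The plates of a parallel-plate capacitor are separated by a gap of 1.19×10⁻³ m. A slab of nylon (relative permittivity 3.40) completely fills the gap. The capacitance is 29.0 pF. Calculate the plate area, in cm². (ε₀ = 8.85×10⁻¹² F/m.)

A ≈ 11.5 cm²

A = Cd/(κε₀) = 2.90×10⁻¹¹ × 1.19×10⁻³ / (3.40 × 8.85×10⁻¹²) = 1.15×10⁻³ m².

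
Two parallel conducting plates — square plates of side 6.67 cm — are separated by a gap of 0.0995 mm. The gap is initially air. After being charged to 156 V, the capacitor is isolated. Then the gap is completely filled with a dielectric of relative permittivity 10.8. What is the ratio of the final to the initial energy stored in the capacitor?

0.0926

Isolated ⇒ Q is held fixed.
C₂ = 10.8 C₁ and U = Q²/(2C), so U₂/U₁ = C₁/C₂ = 0.0926.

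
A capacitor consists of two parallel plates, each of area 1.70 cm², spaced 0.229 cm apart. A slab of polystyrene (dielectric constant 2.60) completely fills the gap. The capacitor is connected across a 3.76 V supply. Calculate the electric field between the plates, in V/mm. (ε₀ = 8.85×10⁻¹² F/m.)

E ≈ 1.64 V/mm

E = V/d = 3.76 / 2.29×10⁻³ = 1.64×10³ V/m.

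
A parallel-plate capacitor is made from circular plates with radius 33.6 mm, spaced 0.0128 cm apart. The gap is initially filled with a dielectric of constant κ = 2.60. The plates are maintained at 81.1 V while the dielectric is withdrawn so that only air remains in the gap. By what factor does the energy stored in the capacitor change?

Battery connected ⇒ V is held fixed.
C₂ = 0.385 C₁ and U = ½CV², so U₂/U₁ = C₂/C₁ = 0.385.

0.385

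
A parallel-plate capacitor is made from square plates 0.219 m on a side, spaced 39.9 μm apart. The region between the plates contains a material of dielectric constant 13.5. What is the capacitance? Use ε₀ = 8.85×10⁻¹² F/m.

A = (0.219 m)² = 4.80×10⁻² m².
C = κε₀A/d = 13.5 × 8.85×10⁻¹² × 4.80×10⁻² / 3.99×10⁻⁵ = 1.44×10⁻⁷ F.

C ≈ 144 nF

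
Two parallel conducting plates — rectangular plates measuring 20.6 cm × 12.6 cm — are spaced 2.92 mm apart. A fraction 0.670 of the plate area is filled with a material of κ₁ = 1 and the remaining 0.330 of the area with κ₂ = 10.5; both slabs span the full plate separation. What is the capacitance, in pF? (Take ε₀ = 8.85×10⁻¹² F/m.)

C ≈ 325 pF

A = 20.6 × 12.6 cm² = 2.60×10⁻² m².
Side-by-side slabs ⇒ two capacitors in parallel, each spanning the full gap.
C₁ = κ₁ε₀A₁/d = 1.00 × 8.85×10⁻¹² × 1.74×10⁻² / 2.92×10⁻³ = 5.27×10⁻¹¹ F.
C₂ = κ₂ε₀A₂/d = 10.5 × 8.85×10⁻¹² × 8.57×10⁻³ / 2.92×10⁻³ = 2.73×10⁻¹⁰ F.
C = C₁ + C₂ = 3.25×10⁻¹⁰ F.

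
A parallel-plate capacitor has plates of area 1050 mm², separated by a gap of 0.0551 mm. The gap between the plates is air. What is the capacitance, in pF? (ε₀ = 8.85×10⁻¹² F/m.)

C ≈ 169 pF

A = 1050 mm² = 1.05×10⁻³ m².
C = ε₀A/d = 8.85×10⁻¹² × 1.05×10⁻³ / 5.51×10⁻⁵ = 1.69×10⁻¹⁰ F.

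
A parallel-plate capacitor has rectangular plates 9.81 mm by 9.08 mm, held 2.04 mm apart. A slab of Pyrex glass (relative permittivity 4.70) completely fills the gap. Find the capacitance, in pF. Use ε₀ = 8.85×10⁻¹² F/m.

A = 9.81 × 9.08 mm² = 8.91×10⁻⁵ m².
C = κε₀A/d = 4.70 × 8.85×10⁻¹² × 8.91×10⁻⁵ / 2.04×10⁻³ = 1.82×10⁻¹² F.

C ≈ 1.82 pF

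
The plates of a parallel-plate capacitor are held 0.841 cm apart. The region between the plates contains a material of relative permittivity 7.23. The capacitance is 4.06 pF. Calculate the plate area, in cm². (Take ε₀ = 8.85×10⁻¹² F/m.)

A = Cd/(κε₀) = 4.06×10⁻¹² × 8.41×10⁻³ / (7.23 × 8.85×10⁻¹²) = 5.34×10⁻⁴ m².

A ≈ 5.34 cm²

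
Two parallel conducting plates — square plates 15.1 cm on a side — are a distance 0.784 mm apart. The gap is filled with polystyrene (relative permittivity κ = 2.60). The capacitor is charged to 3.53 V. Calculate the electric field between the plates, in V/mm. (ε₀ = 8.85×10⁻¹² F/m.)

4.50 V/mm

E = V/d = 3.53 / 7.84×10⁻⁴ = 4.50×10³ V/m.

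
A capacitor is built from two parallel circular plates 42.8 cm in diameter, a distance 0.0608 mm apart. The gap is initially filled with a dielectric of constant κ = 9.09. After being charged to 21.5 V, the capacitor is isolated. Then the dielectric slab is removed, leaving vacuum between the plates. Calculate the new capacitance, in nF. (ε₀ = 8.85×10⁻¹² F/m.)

20.9 nF

A = π(42.8/2 cm)² = 0.144 m².
Initially C₁ = κε₀A/d = 9.09 × 8.85×10⁻¹² × 0.144 / 6.08×10⁻⁵ = 1.90×10⁻⁷ F.
C = κε₀A/d scales with κ, so C₂/C₁ = 1/κ = 1/9.09 = 0.110.
C₂ = 0.110 × 1.90×10⁻⁷ = 2.09×10⁻⁸ F.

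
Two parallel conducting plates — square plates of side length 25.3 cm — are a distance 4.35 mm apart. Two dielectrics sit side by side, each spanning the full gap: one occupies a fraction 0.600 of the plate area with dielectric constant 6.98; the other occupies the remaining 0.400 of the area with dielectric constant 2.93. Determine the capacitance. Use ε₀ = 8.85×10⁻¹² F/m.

A = (25.3 cm)² = 6.40×10⁻² m².
Side-by-side slabs ⇒ two capacitors in parallel, each spanning the full gap.
C₁ = κ₁ε₀A₁/d = 6.98 × 8.85×10⁻¹² × 3.84×10⁻² / 4.35×10⁻³ = 5.45×10⁻¹⁰ F.
C₂ = κ₂ε₀A₂/d = 2.93 × 8.85×10⁻¹² × 2.56×10⁻² / 4.35×10⁻³ = 1.53×10⁻¹⁰ F.
C = C₁ + C₂ = 6.98×10⁻¹⁰ F.

0.698 nF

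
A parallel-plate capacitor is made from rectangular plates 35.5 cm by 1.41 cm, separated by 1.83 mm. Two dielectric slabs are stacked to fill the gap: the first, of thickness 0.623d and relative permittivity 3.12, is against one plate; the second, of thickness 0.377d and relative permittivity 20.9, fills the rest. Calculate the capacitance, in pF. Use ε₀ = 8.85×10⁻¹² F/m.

A = 35.5 × 1.41 cm² = 5.01×10⁻³ m².
Stacked slabs ⇒ two capacitors in series, each with the full plate area.
C₁ = κ₁ε₀A/d₁ = 3.12 × 8.85×10⁻¹² × 5.01×10⁻³ / 1.14×10⁻³ = 1.21×10⁻¹⁰ F.
C₂ = κ₂ε₀A/d₂ = 20.9 × 8.85×10⁻¹² × 5.01×10⁻³ / 6.90×10⁻⁴ = 1.34×10⁻⁹ F.
C = (1/C₁ + 1/C₂)⁻¹ = 1.11×10⁻¹⁰ F.

111 pF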